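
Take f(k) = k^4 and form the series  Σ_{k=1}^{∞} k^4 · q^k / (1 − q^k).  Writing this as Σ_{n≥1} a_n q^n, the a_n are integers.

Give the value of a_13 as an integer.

d|13:{1,13}  Σf=1+28561=28562

a_13 = 28562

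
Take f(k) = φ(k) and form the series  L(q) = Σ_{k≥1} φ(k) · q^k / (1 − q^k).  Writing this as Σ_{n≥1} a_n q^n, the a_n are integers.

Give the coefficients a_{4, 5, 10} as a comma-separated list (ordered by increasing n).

[q^4] φ(4)=2,φ(2)=1,φ(1)=1 ⇒ 4
n=5: 1·5 5·1  φ→[1+4]=5
q^10  k|10↦φ(k): 10:4 5:4 2:1 1:1  a_10=10

4, 5, 10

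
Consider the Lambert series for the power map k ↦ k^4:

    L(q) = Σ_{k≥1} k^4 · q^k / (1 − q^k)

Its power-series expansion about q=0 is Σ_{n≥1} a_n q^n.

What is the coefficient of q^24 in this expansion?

q^24  k|24↦f(k): 24:331776 12:20736 8:4096 6:1296 4:256 3:81 2:16 1:1  a_24=358258

a_24 = 358258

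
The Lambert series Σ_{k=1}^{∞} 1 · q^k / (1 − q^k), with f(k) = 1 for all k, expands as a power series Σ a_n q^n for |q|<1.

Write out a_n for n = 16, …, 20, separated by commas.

[q^16] f(1)=1,f(2)=1,f(4)=1,f(8)=1,f(16)=1 ⇒ 5
n=17: 1·17 17·1  f→[1+1]=2
d|18:{18,9,6,3,2,1}  Σf=1+1+1+1+1+1=6
d|19:{1,19}  Σf=1+1=2
q^20  k|20↦f(k): 1:1 2:1 4:1 5:1 10:1 20:1  a_20=6

5, 2, 6, 2, 6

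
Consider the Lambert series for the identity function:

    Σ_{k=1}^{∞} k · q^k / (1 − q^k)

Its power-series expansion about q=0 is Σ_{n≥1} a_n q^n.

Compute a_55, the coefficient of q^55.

n=55: 1·55 5·11 11·5 55·1  f→[1+5+11+55]=72

a_55 = 72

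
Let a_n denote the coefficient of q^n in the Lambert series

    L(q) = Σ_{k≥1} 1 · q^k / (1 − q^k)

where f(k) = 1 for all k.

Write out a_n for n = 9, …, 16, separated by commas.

n=9: 1·9 3·3 9·1  f→[1+1+1]=3
[q^10] f(10)=1,f(5)=1,f(2)=1,f(1)=1 ⇒ 4
q^11  k|11↦f(k): 11:1 1:1  a_11=2
q^12  k|12↦f(k): 1:1 2:1 3:1 4:1 6:1 12:1  a_12=6
n=13: 13·1 1·13  f→[1+1]=2
n=14: 1·14 2·7 7·2 14·1  f→[1+1+1+1]=4
[q^15] f(15)=1,f(5)=1,f(3)=1,f(1)=1 ⇒ 4
n=16: 1·16 2·8 4·4 8·2 16·1  f→[1+1+1+1+1]=5

3, 4, 2, 6, 2, 4, 4, 5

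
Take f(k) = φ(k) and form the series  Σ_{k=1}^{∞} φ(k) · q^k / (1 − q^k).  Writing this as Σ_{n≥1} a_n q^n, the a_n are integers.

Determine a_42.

[q^42] φ(1)=1,φ(2)=1,φ(3)=2,φ(6)=2,φ(7)=6,φ(14)=6,φ(21)=12,φ(42)=12 ⇒ 42

a_42 = 42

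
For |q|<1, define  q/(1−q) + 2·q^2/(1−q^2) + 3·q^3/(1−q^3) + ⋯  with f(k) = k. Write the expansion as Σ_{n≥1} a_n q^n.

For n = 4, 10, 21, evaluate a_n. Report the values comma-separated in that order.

7, 18, 32

q^4  k|4↦f(k): 1:1 2:2 4:4  a_4=7
[q^10] f(10)=10,f(5)=5,f(2)=2,f(1)=1 ⇒ 18
q^21  k|21↦f(k): 1:1 3:3 7:7 21:21  a_21=32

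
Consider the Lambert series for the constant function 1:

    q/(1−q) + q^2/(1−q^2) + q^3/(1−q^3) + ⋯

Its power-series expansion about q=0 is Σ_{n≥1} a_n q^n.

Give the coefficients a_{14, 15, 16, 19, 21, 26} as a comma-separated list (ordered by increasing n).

4, 4, 5, 2, 4, 4

d|14:{1,2,7,14}  Σf=1+1+1+1=4
[q^15] f(15)=1,f(5)=1,f(3)=1,f(1)=1 ⇒ 4
d|16:{1,2,4,8,16}  Σf=1+1+1+1+1=5
d|19:{1,19}  Σf=1+1=2
n=21: 1·21 3·7 7·3 21·1  f→[1+1+1+1]=4
n=26: 1·26 2·13 13·2 26·1  f→[1+1+1+1]=4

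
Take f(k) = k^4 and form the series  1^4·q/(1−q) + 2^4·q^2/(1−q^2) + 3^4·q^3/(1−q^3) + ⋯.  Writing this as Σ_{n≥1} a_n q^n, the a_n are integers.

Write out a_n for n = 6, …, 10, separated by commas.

d|6:{1,2,3,6}  Σf=1+16+81+1296=1394
d|7:{1,7}  Σf=1+2401=2402
d|8:{8,4,2,1}  Σf=4096+256+16+1=4369
d|9:{9,3,1}  Σf=6561+81+1=6643
[q^10] f(1)=1,f(2)=16,f(5)=625,f(10)=10000 ⇒ 10642

1394, 2402, 4369, 6643, 10642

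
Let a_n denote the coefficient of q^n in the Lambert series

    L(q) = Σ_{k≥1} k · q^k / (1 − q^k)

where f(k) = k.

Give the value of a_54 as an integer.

a_54 = 120

[q^54] f(54)=54,f(27)=27,f(18)=18,f(9)=9,f(6)=6,f(3)=3,f(2)=2,f(1)=1 ⇒ 120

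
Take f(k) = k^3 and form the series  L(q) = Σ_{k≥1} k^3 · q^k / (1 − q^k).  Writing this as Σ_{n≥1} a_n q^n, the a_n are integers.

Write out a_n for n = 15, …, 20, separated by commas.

n=15: 15·1 5·3 3·5 1·15  f→[3375+125+27+1]=3528
q^16  k|16↦f(k): 1:1 2:8 4:64 8:512 16:4096  a_16=4681
d|17:{17,1}  Σf=4913+1=4914
[q^18] f(1)=1,f(2)=8,f(3)=27,f(6)=216,f(9)=729,f(18)=5832 ⇒ 6813
n=19: 19·1 1·19  f→[6859+1]=6860
n=20: 20·1 10·2 5·4 4·5 2·10 1·20  f→[8000+1000+125+64+8+1]=9198

3528, 4681, 4914, 6813, 6860, 9198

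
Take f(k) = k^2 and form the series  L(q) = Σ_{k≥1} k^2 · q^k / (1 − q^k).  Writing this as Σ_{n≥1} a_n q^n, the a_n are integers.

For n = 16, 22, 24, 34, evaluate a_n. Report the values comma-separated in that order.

341, 610, 850, 1450

d|16:{1,2,4,8,16}  Σf=1+4+16+64+256=341
d|22:{1,2,11,22}  Σf=1+4+121+484=610
n=24: 24·1 12·2 8·3 6·4 4·6 3·8 2·12 1·24  f→[576+144+64+36+16+9+4+1]=850
d|34:{1,2,17,34}  Σf=1+4+289+1156=1450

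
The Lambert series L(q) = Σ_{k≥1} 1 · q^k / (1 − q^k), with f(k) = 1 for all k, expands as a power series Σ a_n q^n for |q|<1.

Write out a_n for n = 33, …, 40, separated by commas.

[q^33] f(33)=1,f(11)=1,f(3)=1,f(1)=1 ⇒ 4
[q^34] f(1)=1,f(2)=1,f(17)=1,f(34)=1 ⇒ 4
n=35: 35·1 7·5 5·7 1·35  f→[1+1+1+1]=4
q^36  k|36↦f(k): 36:1 18:1 12:1 9:1 6:1 4:1 3:1 2:1 1:1  a_36=9
d|37:{1,37}  Σf=1+1=2
n=38: 38·1 19·2 2·19 1·38  f→[1+1+1+1]=4
n=39: 39·1 13·3 3·13 1·39  f→[1+1+1+1]=4
n=40: 1·40 2·20 4·10 5·8 8·5 10·4 20·2 40·1  f→[1+1+1+1+1+1+1+1]=8

4, 4, 4, 9, 2, 4, 4, 8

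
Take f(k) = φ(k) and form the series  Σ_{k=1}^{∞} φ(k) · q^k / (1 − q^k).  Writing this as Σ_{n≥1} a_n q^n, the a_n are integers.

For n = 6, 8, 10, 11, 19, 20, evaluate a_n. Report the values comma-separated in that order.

q^6  k|6↦φ(k): 6:2 3:2 2:1 1:1  a_6=6
q^8  k|8↦φ(k): 1:1 2:1 4:2 8:4  a_8=8
d|10:{1,2,5,10}  Σφ=1+1+4+4=10
n=11: 1·11 11·1  φ→[1+10]=11
n=19: 1·19 19·1  φ→[1+18]=19
n=20: 1·20 2·10 4·5 5·4 10·2 20·1  φ→[1+1+2+4+4+8]=20

6, 8, 10, 11, 19, 20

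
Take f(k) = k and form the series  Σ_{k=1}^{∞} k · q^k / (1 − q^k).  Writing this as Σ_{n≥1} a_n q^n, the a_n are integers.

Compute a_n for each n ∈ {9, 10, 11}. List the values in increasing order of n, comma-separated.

[q^9] f(1)=1,f(3)=3,f(9)=9 ⇒ 13
q^10  k|10↦f(k): 1:1 2:2 5:5 10:10  a_10=18
q^11  k|11↦f(k): 11:11 1:1  a_11=12

13, 18, 12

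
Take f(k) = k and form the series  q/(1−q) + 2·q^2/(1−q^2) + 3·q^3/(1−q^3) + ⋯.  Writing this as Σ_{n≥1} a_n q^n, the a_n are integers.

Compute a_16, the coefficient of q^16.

a_16 = 31

[q^16] f(1)=1,f(2)=2,f(4)=4,f(8)=8,f(16)=16 ⇒ 31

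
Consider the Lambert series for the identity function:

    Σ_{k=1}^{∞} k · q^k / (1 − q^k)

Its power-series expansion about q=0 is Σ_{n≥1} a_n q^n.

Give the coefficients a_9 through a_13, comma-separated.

13, 18, 12, 28, 14

n=9: 1·9 3·3 9·1  f→[1+3+9]=13
q^10  k|10↦f(k): 10:10 5:5 2:2 1:1  a_10=18
q^11  k|11↦f(k): 1:1 11:11  a_11=12
d|12:{1,2,3,4,6,12}  Σf=1+2+3+4+6+12=28
n=13: 1·13 13·1  f→[1+13]=14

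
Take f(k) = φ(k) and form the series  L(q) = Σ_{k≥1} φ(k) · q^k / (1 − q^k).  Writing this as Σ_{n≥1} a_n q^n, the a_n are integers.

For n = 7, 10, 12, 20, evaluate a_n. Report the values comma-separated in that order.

[q^7] φ(7)=6,φ(1)=1 ⇒ 7
n=10: 1·10 2·5 5·2 10·1  φ→[1+1+4+4]=10
d|12:{12,6,4,3,2,1}  Σφ=4+2+2+2+1+1=12
[q^20] φ(20)=8,φ(10)=4,φ(5)=4,φ(4)=2,φ(2)=1,φ(1)=1 ⇒ 20

7, 10, 12, 20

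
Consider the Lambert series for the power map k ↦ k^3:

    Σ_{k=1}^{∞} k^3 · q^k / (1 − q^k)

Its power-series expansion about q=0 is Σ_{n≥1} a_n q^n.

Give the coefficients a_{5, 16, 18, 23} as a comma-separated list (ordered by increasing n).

d|5:{1,5}  Σf=1+125=126
[q^16] f(16)=4096,f(8)=512,f(4)=64,f(2)=8,f(1)=1 ⇒ 4681
[q^18] f(1)=1,f(2)=8,f(3)=27,f(6)=216,f(9)=729,f(18)=5832 ⇒ 6813
d|23:{1,23}  Σf=1+12167=12168

126, 4681, 6813, 12168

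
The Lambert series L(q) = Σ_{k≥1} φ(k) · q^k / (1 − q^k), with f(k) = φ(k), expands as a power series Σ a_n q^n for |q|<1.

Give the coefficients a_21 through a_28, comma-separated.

d|21:{21,7,3,1}  Σφ=12+6+2+1=21
q^22  k|22↦φ(k): 22:10 11:10 2:1 1:1  a_22=22
[q^23] φ(1)=1,φ(23)=22 ⇒ 23
n=24: 24·1 12·2 8·3 6·4 4·6 3·8 2·12 1·24  φ→[8+4+4+2+2+2+1+1]=24
d|25:{25,5,1}  Σφ=20+4+1=25
[q^26] φ(26)=12,φ(13)=12,φ(2)=1,φ(1)=1 ⇒ 26
n=27: 1·27 3·9 9·3 27·1  φ→[1+2+6+18]=27
q^28  k|28↦φ(k): 28:12 14:6 7:6 4:2 2:1 1:1  a_28=28

21, 22, 23, 24, 25, 26, 27, 28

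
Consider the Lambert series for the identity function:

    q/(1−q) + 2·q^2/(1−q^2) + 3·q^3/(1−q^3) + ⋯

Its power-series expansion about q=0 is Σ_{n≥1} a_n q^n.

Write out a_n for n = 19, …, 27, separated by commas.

20, 42, 32, 36, 24, 60, 31, 42, 40

n=19: 1·19 19·1  f→[1+19]=20
d|20:{20,10,5,4,2,1}  Σf=20+10+5+4+2+1=42
q^21  k|21↦f(k): 1:1 3:3 7:7 21:21  a_21=32
n=22: 22·1 11·2 2·11 1·22  f→[22+11+2+1]=36
[q^23] f(1)=1,f(23)=23 ⇒ 24
[q^24] f(1)=1,f(2)=2,f(3)=3,f(4)=4,f(6)=6,f(8)=8,f(12)=12,f(24)=24 ⇒ 60
[q^25] f(1)=1,f(5)=5,f(25)=25 ⇒ 31
d|26:{1,2,13,26}  Σf=1+2+13+26=42
d|27:{1,3,9,27}  Σf=1+3+9+27=40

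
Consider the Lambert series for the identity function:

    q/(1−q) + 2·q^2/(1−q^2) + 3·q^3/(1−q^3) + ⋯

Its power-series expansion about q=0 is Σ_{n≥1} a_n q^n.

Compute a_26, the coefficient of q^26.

[q^26] f(1)=1,f(2)=2,f(13)=13,f(26)=26 ⇒ 42

a_26 = 42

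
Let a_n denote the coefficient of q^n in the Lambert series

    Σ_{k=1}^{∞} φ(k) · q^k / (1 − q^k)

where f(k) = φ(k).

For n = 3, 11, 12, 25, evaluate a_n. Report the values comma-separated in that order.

q^3  k|3↦φ(k): 3:2 1:1  a_3=3
n=11: 11·1 1·11  φ→[10+1]=11
n=12: 12·1 6·2 4·3 3·4 2·6 1·12  φ→[4+2+2+2+1+1]=12
q^25  k|25↦φ(k): 1:1 5:4 25:20  a_25=25

3, 11, 12, 25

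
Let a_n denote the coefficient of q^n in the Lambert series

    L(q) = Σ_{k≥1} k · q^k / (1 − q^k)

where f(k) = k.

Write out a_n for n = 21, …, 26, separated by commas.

[q^21] f(1)=1,f(3)=3,f(7)=7,f(21)=21 ⇒ 32
[q^22] f(22)=22,f(11)=11,f(2)=2,f(1)=1 ⇒ 36
n=23: 1·23 23·1  f→[1+23]=24
d|24:{1,2,3,4,6,8,12,24}  Σf=1+2+3+4+6+8+12+24=60
[q^25] f(1)=1,f(5)=5,f(25)=25 ⇒ 31
[q^26] f(26)=26,f(13)=13,f(2)=2,f(1)=1 ⇒ 42

32, 36, 24, 60, 31, 42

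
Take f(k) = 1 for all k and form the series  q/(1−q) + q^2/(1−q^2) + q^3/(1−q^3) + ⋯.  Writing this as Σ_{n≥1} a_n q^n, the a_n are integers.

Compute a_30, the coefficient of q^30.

n=30: 1·30 2·15 3·10 5·6 6·5 10·3 15·2 30·1  f→[1+1+1+1+1+1+1+1]=8

a_30 = 8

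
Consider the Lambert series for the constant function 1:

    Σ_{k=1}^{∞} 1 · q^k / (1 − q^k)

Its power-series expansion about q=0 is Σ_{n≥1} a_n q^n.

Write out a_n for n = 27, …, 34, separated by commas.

n=27: 1·27 3·9 9·3 27·1  f→[1+1+1+1]=4
q^28  k|28↦f(k): 1:1 2:1 4:1 7:1 14:1 28:1  a_28=6
q^29  k|29↦f(k): 1:1 29:1  a_29=2
n=30: 30·1 15·2 10·3 6·5 5·6 3·10 2·15 1·30  f→[1+1+1+1+1+1+1+1]=8
n=31: 1·31 31·1  f→[1+1]=2
[q^32] f(32)=1,f(16)=1,f(8)=1,f(4)=1,f(2)=1,f(1)=1 ⇒ 6
d|33:{33,11,3,1}  Σf=1+1+1+1=4
d|34:{34,17,2,1}  Σf=1+1+1+1=4

4, 6, 2, 8, 2, 6, 4, 4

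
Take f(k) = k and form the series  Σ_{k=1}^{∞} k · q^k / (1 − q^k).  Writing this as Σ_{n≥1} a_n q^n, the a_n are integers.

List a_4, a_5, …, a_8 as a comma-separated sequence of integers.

[q^4] f(4)=4,f(2)=2,f(1)=1 ⇒ 7
q^5  k|5↦f(k): 5:5 1:1  a_5=6
q^6  k|6↦f(k): 1:1 2:2 3:3 6:6  a_6=12
q^7  k|7↦f(k): 1:1 7:7  a_7=8
d|8:{1,2,4,8}  Σf=1+2+4+8=15

7, 6, 12, 8, 15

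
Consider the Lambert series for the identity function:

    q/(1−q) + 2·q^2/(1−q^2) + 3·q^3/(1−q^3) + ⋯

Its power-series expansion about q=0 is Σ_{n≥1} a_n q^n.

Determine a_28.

d|28:{28,14,7,4,2,1}  Σf=28+14+7+4+2+1=56

a_28 = 56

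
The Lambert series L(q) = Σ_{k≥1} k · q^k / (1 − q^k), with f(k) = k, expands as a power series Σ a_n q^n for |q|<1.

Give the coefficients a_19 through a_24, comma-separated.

20, 42, 32, 36, 24, 60

[q^19] f(1)=1,f(19)=19 ⇒ 20
d|20:{20,10,5,4,2,1}  Σf=20+10+5+4+2+1=42
n=21: 21·1 7·3 3·7 1·21  f→[21+7+3+1]=32
d|22:{1,2,11,22}  Σf=1+2+11+22=36
[q^23] f(23)=23,f(1)=1 ⇒ 24
q^24  k|24↦f(k): 1:1 2:2 3:3 4:4 6:6 8:8 12:12 24:24  a_24=60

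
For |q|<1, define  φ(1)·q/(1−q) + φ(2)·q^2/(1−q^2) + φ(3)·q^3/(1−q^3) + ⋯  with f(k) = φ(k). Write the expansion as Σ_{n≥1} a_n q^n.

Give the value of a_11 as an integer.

n=11: 1·11 11·1  φ→[1+10]=11

a_11 = 11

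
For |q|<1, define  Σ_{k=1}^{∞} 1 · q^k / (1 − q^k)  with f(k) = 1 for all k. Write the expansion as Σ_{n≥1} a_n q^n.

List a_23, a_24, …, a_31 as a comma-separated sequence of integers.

2, 8, 3, 4, 4, 6, 2, 8, 2

d|23:{1,23}  Σf=1+1=2
q^24  k|24↦f(k): 1:1 2:1 3:1 4:1 6:1 8:1 12:1 24:1  a_24=8
n=25: 1·25 5·5 25·1  f→[1+1+1]=3
q^26  k|26↦f(k): 1:1 2:1 13:1 26:1  a_26=4
q^27  k|27↦f(k): 1:1 3:1 9:1 27:1  a_27=4
q^28  k|28↦f(k): 28:1 14:1 7:1 4:1 2:1 1:1  a_28=6
n=29: 1·29 29·1  f→[1+1]=2
n=30: 1·30 2·15 3·10 5·6 6·5 10·3 15·2 30·1  f→[1+1+1+1+1+1+1+1]=8
[q^31] f(1)=1,f(31)=1 ⇒ 2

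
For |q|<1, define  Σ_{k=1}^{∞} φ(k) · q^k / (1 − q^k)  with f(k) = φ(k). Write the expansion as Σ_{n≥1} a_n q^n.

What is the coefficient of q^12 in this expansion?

[q^12] φ(1)=1,φ(2)=1,φ(3)=2,φ(4)=2,φ(6)=2,φ(12)=4 ⇒ 12

a_12 = 12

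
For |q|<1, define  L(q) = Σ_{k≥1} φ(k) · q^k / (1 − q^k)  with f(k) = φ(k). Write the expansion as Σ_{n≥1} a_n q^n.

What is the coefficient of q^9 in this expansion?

q^9  k|9↦φ(k): 1:1 3:2 9:6  a_9=9

a_9 = 9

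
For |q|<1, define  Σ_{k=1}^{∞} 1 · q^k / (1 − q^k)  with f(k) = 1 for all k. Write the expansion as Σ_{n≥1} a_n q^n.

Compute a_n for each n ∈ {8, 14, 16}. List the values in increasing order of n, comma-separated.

4, 4, 5

d|8:{8,4,2,1}  Σf=1+1+1+1=4
q^14  k|14↦f(k): 14:1 7:1 2:1 1:1  a_14=4
q^16  k|16↦f(k): 1:1 2:1 4:1 8:1 16:1  a_16=5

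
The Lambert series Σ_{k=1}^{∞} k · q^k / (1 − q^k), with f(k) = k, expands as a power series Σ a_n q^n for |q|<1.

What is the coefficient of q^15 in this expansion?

n=15: 1·15 3·5 5·3 15·1  f→[1+3+5+15]=24

a_15 = 24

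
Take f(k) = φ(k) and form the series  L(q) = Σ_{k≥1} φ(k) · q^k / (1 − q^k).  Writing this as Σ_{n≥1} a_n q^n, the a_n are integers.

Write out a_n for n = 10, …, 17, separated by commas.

d|10:{10,5,2,1}  Σφ=4+4+1+1=10
d|11:{11,1}  Σφ=10+1=11
[q^12] φ(12)=4,φ(6)=2,φ(4)=2,φ(3)=2,φ(2)=1,φ(1)=1 ⇒ 12
q^13  k|13↦φ(k): 13:12 1:1  a_13=13
[q^14] φ(1)=1,φ(2)=1,φ(7)=6,φ(14)=6 ⇒ 14
n=15: 15·1 5·3 3·5 1·15  φ→[8+4+2+1]=15
d|16:{1,2,4,8,16}  Σφ=1+1+2+4+8=16
q^17  k|17↦φ(k): 17:16 1:1  a_17=17

10, 11, 12, 13, 14, 15, 16, 17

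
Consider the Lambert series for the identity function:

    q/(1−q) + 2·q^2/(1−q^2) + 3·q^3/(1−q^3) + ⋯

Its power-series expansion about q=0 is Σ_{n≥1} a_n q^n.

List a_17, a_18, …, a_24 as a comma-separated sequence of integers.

18, 39, 20, 42, 32, 36, 24, 60

[q^17] f(1)=1,f(17)=17 ⇒ 18
[q^18] f(18)=18,f(9)=9,f(6)=6,f(3)=3,f(2)=2,f(1)=1 ⇒ 39
d|19:{19,1}  Σf=19+1=20
d|20:{20,10,5,4,2,1}  Σf=20+10+5+4+2+1=42
n=21: 21·1 7·3 3·7 1·21  f→[21+7+3+1]=32
n=22: 1·22 2·11 11·2 22·1  f→[1+2+11+22]=36
n=23: 23·1 1·23  f→[23+1]=24
[q^24] f(1)=1,f(2)=2,f(3)=3,f(4)=4,f(6)=6,f(8)=8,f(12)=12,f(24)=24 ⇒ 60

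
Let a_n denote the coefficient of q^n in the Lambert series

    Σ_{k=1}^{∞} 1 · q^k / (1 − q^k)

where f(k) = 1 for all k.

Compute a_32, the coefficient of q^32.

a_32 = 6

n=32: 1·32 2·16 4·8 8·4 16·2 32·1  f→[1+1+1+1+1+1]=6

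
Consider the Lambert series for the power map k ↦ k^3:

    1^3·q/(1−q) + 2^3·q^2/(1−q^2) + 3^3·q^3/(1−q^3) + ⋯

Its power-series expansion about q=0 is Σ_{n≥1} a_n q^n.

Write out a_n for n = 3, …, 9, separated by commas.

q^3  k|3↦f(k): 1:1 3:27  a_3=28
[q^4] f(4)=64,f(2)=8,f(1)=1 ⇒ 73
d|5:{5,1}  Σf=125+1=126
[q^6] f(6)=216,f(3)=27,f(2)=8,f(1)=1 ⇒ 252
q^7  k|7↦f(k): 7:343 1:1  a_7=344
[q^8] f(8)=512,f(4)=64,f(2)=8,f(1)=1 ⇒ 585
q^9  k|9↦f(k): 9:729 3:27 1:1  a_9=757

28, 73, 126, 252, 344, 585, 757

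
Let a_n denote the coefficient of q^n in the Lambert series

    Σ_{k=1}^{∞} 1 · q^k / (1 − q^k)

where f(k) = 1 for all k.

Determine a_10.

a_10 = 4

q^10  k|10↦f(k): 10:1 5:1 2:1 1:1  a_10=4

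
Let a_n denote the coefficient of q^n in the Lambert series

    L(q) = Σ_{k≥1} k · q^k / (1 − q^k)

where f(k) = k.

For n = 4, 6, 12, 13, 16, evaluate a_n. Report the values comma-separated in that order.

n=4: 4·1 2·2 1·4  f→[4+2+1]=7
q^6  k|6↦f(k): 6:6 3:3 2:2 1:1  a_6=12
[q^12] f(12)=12,f(6)=6,f(4)=4,f(3)=3,f(2)=2,f(1)=1 ⇒ 28
[q^13] f(1)=1,f(13)=13 ⇒ 14
q^16  k|16↦f(k): 1:1 2:2 4:4 8:8 16:16  a_16=31

7, 12, 28, 14, 31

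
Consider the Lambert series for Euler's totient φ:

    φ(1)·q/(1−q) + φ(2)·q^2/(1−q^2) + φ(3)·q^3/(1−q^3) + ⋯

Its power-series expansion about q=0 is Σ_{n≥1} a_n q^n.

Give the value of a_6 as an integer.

q^6  k|6↦φ(k): 1:1 2:1 3:2 6:2  a_6=6

a_6 = 6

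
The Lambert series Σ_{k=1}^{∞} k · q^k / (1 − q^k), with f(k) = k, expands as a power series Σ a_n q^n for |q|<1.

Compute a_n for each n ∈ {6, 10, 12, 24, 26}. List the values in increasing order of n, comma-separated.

12, 18, 28, 60, 42

q^6  k|6↦f(k): 6:6 3:3 2:2 1:1  a_6=12
n=10: 10·1 5·2 2·5 1·10  f→[10+5+2+1]=18
q^12  k|12↦f(k): 1:1 2:2 3:3 4:4 6:6 12:12  a_12=28
q^24  k|24↦f(k): 24:24 12:12 8:8 6:6 4:4 3:3 2:2 1:1  a_24=60
q^26  k|26↦f(k): 1:1 2:2 13:13 26:26  a_26=42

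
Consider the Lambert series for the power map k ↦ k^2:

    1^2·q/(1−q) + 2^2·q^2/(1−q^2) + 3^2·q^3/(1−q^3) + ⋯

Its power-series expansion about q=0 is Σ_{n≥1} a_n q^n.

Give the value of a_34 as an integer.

a_34 = 1450

[q^34] f(1)=1,f(2)=4,f(17)=289,f(34)=1156 ⇒ 1450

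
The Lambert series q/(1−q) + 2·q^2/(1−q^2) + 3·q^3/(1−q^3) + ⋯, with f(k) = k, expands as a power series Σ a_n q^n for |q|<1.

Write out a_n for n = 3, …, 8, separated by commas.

4, 7, 6, 12, 8, 15

n=3: 3·1 1·3  f→[3+1]=4
[q^4] f(4)=4,f(2)=2,f(1)=1 ⇒ 7
d|5:{1,5}  Σf=1+5=6
q^6  k|6↦f(k): 1:1 2:2 3:3 6:6  a_6=12
[q^7] f(1)=1,f(7)=7 ⇒ 8
n=8: 8·1 4·2 2·4 1·8  f→[8+4+2+1]=15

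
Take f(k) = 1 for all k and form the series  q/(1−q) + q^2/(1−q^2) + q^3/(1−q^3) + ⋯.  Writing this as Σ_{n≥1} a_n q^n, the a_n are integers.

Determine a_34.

a_34 = 4

d|34:{34,17,2,1}  Σf=1+1+1+1=4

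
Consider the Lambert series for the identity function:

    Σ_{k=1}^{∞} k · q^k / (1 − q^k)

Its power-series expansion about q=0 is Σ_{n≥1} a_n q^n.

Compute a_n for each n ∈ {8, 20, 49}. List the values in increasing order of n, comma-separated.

[q^8] f(1)=1,f(2)=2,f(4)=4,f(8)=8 ⇒ 15
d|20:{20,10,5,4,2,1}  Σf=20+10+5+4+2+1=42
q^49  k|49↦f(k): 49:49 7:7 1:1  a_49=57

15, 42, 57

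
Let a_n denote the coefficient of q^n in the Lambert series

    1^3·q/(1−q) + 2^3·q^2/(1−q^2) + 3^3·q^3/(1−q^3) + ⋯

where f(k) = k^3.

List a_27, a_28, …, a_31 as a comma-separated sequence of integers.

q^27  k|27↦f(k): 1:1 3:27 9:729 27:19683  a_27=20440
q^28  k|28↦f(k): 1:1 2:8 4:64 7:343 14:2744 28:21952  a_28=25112
d|29:{1,29}  Σf=1+24389=24390
n=30: 1·30 2·15 3·10 5·6 6·5 10·3 15·2 30·1  f→[1+8+27+125+216+1000+3375+27000]=31752
d|31:{31,1}  Σf=29791+1=29792

20440, 25112, 24390, 31752, 29792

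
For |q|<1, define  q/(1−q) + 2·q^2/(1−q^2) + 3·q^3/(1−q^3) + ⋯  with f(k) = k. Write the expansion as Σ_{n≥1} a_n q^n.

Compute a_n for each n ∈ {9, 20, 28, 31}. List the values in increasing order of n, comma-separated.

[q^9] f(1)=1,f(3)=3,f(9)=9 ⇒ 13
d|20:{20,10,5,4,2,1}  Σf=20+10+5+4+2+1=42
[q^28] f(28)=28,f(14)=14,f(7)=7,f(4)=4,f(2)=2,f(1)=1 ⇒ 56
d|31:{1,31}  Σf=1+31=32

13, 42, 56, 32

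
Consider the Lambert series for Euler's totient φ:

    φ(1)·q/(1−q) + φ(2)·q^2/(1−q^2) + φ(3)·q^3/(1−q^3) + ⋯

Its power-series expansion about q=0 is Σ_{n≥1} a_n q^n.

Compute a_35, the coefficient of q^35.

d|35:{1,5,7,35}  Σφ=1+4+6+24=35

a_35 = 35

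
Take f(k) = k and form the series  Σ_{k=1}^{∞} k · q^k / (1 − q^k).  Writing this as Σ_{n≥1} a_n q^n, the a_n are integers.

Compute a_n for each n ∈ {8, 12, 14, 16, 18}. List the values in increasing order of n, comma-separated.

q^8  k|8↦f(k): 1:1 2:2 4:4 8:8  a_8=15
q^12  k|12↦f(k): 12:12 6:6 4:4 3:3 2:2 1:1  a_12=28
[q^14] f(14)=14,f(7)=7,f(2)=2,f(1)=1 ⇒ 24
q^16  k|16↦f(k): 1:1 2:2 4:4 8:8 16:16  a_16=31
[q^18] f(18)=18,f(9)=9,f(6)=6,f(3)=3,f(2)=2,f(1)=1 ⇒ 39

15, 28, 24, 31, 39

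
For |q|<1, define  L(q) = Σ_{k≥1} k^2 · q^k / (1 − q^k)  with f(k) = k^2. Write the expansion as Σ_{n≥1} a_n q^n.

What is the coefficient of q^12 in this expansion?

a_12 = 210

[q^12] f(1)=1,f(2)=4,f(3)=9,f(4)=16,f(6)=36,f(12)=144 ⇒ 210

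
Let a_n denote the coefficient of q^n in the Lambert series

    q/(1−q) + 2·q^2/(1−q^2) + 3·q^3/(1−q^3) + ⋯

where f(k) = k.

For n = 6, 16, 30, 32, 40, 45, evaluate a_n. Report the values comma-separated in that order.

n=6: 1·6 2·3 3·2 6·1  f→[1+2+3+6]=12
q^16  k|16↦f(k): 1:1 2:2 4:4 8:8 16:16  a_16=31
n=30: 1·30 2·15 3·10 5·6 6·5 10·3 15·2 30·1  f→[1+2+3+5+6+10+15+30]=72
n=32: 32·1 16·2 8·4 4·8 2·16 1·32  f→[32+16+8+4+2+1]=63
n=40: 40·1 20·2 10·4 8·5 5·8 4·10 2·20 1·40  f→[40+20+10+8+5+4+2+1]=90
q^45  k|45↦f(k): 45:45 15:15 9:9 5:5 3:3 1:1  a_45=78

12, 31, 72, 63, 90, 78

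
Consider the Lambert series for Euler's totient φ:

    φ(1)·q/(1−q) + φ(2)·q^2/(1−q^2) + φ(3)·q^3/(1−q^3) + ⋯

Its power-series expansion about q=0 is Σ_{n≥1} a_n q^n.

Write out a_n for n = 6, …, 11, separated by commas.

q^6  k|6↦φ(k): 1:1 2:1 3:2 6:2  a_6=6
[q^7] φ(7)=6,φ(1)=1 ⇒ 7
d|8:{8,4,2,1}  Σφ=4+2+1+1=8
[q^9] φ(1)=1,φ(3)=2,φ(9)=6 ⇒ 9
d|10:{10,5,2,1}  Σφ=4+4+1+1=10
n=11: 1·11 11·1  φ→[1+10]=11

6, 7, 8, 9, 10, 11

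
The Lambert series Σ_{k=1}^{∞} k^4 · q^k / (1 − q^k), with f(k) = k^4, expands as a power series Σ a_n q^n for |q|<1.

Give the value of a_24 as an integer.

d|24:{24,12,8,6,4,3,2,1}  Σf=331776+20736+4096+1296+256+81+16+1=358258

a_24 = 358258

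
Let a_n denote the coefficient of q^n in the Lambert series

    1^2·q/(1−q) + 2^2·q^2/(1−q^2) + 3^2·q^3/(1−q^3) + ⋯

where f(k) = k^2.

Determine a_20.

n=20: 1·20 2·10 4·5 5·4 10·2 20·1  f→[1+4+16+25+100+400]=546

a_20 = 546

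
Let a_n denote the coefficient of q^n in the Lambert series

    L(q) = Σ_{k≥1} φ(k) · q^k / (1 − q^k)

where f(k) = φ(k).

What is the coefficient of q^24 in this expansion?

d|24:{1,2,3,4,6,8,12,24}  Σφ=1+1+2+2+2+4+4+8=24

a_24 = 24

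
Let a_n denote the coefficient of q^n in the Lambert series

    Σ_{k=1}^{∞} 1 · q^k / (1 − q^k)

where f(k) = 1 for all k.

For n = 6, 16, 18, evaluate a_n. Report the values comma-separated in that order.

4, 5, 6

q^6  k|6↦f(k): 6:1 3:1 2:1 1:1  a_6=4
n=16: 1·16 2·8 4·4 8·2 16·1  f→[1+1+1+1+1]=5
q^18  k|18↦f(k): 1:1 2:1 3:1 6:1 9:1 18:1  a_18=6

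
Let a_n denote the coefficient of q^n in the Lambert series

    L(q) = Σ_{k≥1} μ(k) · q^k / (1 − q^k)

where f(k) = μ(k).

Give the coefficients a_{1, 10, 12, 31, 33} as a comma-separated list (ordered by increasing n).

d|1:{1}  Σμ=1=1
d|10:{10,5,2,1}  Σμ=1+(-1)+(-1)+1=0
q^12  k|12↦μ(k): 1:1 2:-1 3:-1 4:0 6:1 12:0  a_12=0
n=31: 31·1 1·31  μ→[(-1)+1]=0
d|33:{33,11,3,1}  Σμ=1+(-1)+(-1)+1=0

1, 0, 0, 0, 0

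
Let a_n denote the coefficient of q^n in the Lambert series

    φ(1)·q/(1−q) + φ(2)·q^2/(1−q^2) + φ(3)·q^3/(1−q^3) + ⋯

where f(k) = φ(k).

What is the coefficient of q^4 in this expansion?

n=4: 4·1 2·2 1·4  φ→[2+1+1]=4

a_4 = 4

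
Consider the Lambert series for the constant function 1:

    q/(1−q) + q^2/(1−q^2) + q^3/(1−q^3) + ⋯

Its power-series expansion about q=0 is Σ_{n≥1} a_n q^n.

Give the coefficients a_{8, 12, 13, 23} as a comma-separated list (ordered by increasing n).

d|8:{8,4,2,1}  Σf=1+1+1+1=4
[q^12] f(12)=1,f(6)=1,f(4)=1,f(3)=1,f(2)=1,f(1)=1 ⇒ 6
d|13:{1,13}  Σf=1+1=2
n=23: 23·1 1·23  f→[1+1]=2

4, 6, 2, 2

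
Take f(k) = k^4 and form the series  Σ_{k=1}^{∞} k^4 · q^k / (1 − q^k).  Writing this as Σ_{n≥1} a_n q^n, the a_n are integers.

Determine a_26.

a_26 = 485554

[q^26] f(1)=1,f(2)=16,f(13)=28561,f(26)=456976 ⇒ 485554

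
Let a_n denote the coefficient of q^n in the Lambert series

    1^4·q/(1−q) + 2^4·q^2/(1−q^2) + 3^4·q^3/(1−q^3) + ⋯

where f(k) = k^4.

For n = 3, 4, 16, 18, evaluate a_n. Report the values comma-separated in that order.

q^3  k|3↦f(k): 1:1 3:81  a_3=82
[q^4] f(4)=256,f(2)=16,f(1)=1 ⇒ 273
n=16: 1·16 2·8 4·4 8·2 16·1  f→[1+16+256+4096+65536]=69905
d|18:{18,9,6,3,2,1}  Σf=104976+6561+1296+81+16+1=112931

82, 273, 69905, 112931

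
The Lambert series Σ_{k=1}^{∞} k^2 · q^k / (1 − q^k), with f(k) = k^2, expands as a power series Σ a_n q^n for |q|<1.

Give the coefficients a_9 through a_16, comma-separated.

91, 130, 122, 210, 170, 250, 260, 341

d|9:{9,3,1}  Σf=81+9+1=91
q^10  k|10↦f(k): 10:100 5:25 2:4 1:1  a_10=130
q^11  k|11↦f(k): 1:1 11:121  a_11=122
d|12:{1,2,3,4,6,12}  Σf=1+4+9+16+36+144=210
d|13:{1,13}  Σf=1+169=170
n=14: 1·14 2·7 7·2 14·1  f→[1+4+49+196]=250
[q^15] f(1)=1,f(3)=9,f(5)=25,f(15)=225 ⇒ 260
n=16: 1·16 2·8 4·4 8·2 16·1  f→[1+4+16+64+256]=341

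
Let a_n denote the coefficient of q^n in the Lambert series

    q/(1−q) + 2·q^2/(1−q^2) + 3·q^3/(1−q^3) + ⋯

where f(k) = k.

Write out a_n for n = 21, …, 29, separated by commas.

32, 36, 24, 60, 31, 42, 40, 56, 30

q^21  k|21↦f(k): 1:1 3:3 7:7 21:21  a_21=32
d|22:{22,11,2,1}  Σf=22+11+2+1=36
q^23  k|23↦f(k): 23:23 1:1  a_23=24
n=24: 1·24 2·12 3·8 4·6 6·4 8·3 12·2 24·1  f→[1+2+3+4+6+8+12+24]=60
[q^25] f(25)=25,f(5)=5,f(1)=1 ⇒ 31
[q^26] f(1)=1,f(2)=2,f(13)=13,f(26)=26 ⇒ 42
n=27: 1·27 3·9 9·3 27·1  f→[1+3+9+27]=40
d|28:{28,14,7,4,2,1}  Σf=28+14+7+4+2+1=56
q^29  k|29↦f(k): 29:29 1:1  a_29=30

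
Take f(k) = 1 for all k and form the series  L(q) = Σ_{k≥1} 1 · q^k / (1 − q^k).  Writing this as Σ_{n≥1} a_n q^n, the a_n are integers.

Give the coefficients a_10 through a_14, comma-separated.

4, 2, 6, 2, 4

[q^10] f(1)=1,f(2)=1,f(5)=1,f(10)=1 ⇒ 4
q^11  k|11↦f(k): 11:1 1:1  a_11=2
q^12  k|12↦f(k): 12:1 6:1 4:1 3:1 2:1 1:1  a_12=6
d|13:{1,13}  Σf=1+1=2
d|14:{1,2,7,14}  Σf=1+1+1+1=4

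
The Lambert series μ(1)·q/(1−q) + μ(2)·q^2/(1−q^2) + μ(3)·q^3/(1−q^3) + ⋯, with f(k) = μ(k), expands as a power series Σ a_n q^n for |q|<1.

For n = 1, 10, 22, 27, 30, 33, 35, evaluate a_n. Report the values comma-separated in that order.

1, 0, 0, 0, 0, 0, 0

[q^1] μ(1)=1 ⇒ 1
q^10  k|10↦μ(k): 1:1 2:-1 5:-1 10:1  a_10=0
q^22  k|22↦μ(k): 22:1 11:-1 2:-1 1:1  a_22=0
d|27:{1,3,9,27}  Σμ=1+(-1)+0+0=0
n=30: 1·30 2·15 3·10 5·6 6·5 10·3 15·2 30·1  μ→[1+(-1)+(-1)+(-1)+1+1+1+(-1)]=0
d|33:{1,3,11,33}  Σμ=1+(-1)+(-1)+1=0
[q^35] μ(1)=1,μ(5)=-1,μ(7)=-1,μ(35)=1 ⇒ 0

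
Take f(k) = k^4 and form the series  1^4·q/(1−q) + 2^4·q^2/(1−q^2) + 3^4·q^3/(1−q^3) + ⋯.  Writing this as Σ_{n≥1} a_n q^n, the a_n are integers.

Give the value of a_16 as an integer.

a_16 = 69905

[q^16] f(1)=1,f(2)=16,f(4)=256,f(8)=4096,f(16)=65536 ⇒ 69905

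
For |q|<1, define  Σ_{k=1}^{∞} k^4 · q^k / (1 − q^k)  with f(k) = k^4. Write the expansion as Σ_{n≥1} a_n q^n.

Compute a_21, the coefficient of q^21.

a_21 = 196964

q^21  k|21↦f(k): 1:1 3:81 7:2401 21:194481  a_21=196964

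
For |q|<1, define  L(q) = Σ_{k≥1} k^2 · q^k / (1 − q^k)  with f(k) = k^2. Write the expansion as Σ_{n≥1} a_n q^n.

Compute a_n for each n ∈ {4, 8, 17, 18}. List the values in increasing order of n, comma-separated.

[q^4] f(4)=16,f(2)=4,f(1)=1 ⇒ 21
n=8: 8·1 4·2 2·4 1·8  f→[64+16+4+1]=85
q^17  k|17↦f(k): 1:1 17:289  a_17=290
d|18:{1,2,3,6,9,18}  Σf=1+4+9+36+81+324=455

21, 85, 290, 455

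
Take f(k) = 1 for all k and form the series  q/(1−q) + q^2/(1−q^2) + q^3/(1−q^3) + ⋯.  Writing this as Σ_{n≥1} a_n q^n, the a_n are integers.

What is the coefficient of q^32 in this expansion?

a_32 = 6

q^32  k|32↦f(k): 1:1 2:1 4:1 8:1 16:1 32:1  a_32=6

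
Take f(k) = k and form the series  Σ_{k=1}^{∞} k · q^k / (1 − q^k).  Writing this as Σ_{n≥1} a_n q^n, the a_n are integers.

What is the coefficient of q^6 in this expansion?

a_6 = 12

n=6: 1·6 2·3 3·2 6·1  f→[1+2+3+6]=12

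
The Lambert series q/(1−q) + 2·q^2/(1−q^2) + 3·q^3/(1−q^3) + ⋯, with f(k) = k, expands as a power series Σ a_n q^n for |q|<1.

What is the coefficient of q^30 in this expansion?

a_30 = 72

n=30: 30·1 15·2 10·3 6·5 5·6 3·10 2·15 1·30  f→[30+15+10+6+5+3+2+1]=72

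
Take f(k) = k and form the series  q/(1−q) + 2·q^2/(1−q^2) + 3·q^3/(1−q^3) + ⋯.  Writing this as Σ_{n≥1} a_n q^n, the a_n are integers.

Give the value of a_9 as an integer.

a_9 = 13

[q^9] f(1)=1,f(3)=3,f(9)=9 ⇒ 13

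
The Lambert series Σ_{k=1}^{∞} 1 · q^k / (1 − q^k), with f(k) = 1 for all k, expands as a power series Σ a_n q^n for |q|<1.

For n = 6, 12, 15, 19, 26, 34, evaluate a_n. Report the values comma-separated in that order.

q^6  k|6↦f(k): 1:1 2:1 3:1 6:1  a_6=4
d|12:{1,2,3,4,6,12}  Σf=1+1+1+1+1+1=6
[q^15] f(15)=1,f(5)=1,f(3)=1,f(1)=1 ⇒ 4
[q^19] f(1)=1,f(19)=1 ⇒ 2
n=26: 26·1 13·2 2·13 1·26  f→[1+1+1+1]=4
d|34:{1,2,17,34}  Σf=1+1+1+1=4

4, 6, 4, 2, 4, 4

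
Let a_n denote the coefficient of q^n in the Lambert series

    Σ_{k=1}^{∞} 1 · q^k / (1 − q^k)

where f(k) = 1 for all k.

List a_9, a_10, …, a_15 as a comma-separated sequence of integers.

3, 4, 2, 6, 2, 4, 4

n=9: 9·1 3·3 1·9  f→[1+1+1]=3
d|10:{1,2,5,10}  Σf=1+1+1+1=4
q^11  k|11↦f(k): 1:1 11:1  a_11=2
[q^12] f(12)=1,f(6)=1,f(4)=1,f(3)=1,f(2)=1,f(1)=1 ⇒ 6
n=13: 1·13 13·1  f→[1+1]=2
[q^14] f(14)=1,f(7)=1,f(2)=1,f(1)=1 ⇒ 4
d|15:{15,5,3,1}  Σf=1+1+1+1=4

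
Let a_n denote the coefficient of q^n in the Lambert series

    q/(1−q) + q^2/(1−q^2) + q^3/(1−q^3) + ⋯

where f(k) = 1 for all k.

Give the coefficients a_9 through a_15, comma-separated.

3, 4, 2, 6, 2, 4, 4

[q^9] f(1)=1,f(3)=1,f(9)=1 ⇒ 3
[q^10] f(1)=1,f(2)=1,f(5)=1,f(10)=1 ⇒ 4
[q^11] f(11)=1,f(1)=1 ⇒ 2
n=12: 1·12 2·6 3·4 4·3 6·2 12·1  f→[1+1+1+1+1+1]=6
d|13:{13,1}  Σf=1+1=2
n=14: 1·14 2·7 7·2 14·1  f→[1+1+1+1]=4
d|15:{1,3,5,15}  Σf=1+1+1+1=4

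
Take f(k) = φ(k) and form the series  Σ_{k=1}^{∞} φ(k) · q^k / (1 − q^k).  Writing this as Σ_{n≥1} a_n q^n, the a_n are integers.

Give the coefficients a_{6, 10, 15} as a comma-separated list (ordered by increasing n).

d|6:{1,2,3,6}  Σφ=1+1+2+2=6
d|10:{10,5,2,1}  Σφ=4+4+1+1=10
q^15  k|15↦φ(k): 15:8 5:4 3:2 1:1  a_15=15

6, 10, 15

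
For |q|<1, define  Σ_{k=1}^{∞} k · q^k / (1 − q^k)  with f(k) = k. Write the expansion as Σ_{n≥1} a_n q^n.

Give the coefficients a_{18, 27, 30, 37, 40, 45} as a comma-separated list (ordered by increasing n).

d|18:{18,9,6,3,2,1}  Σf=18+9+6+3+2+1=39
d|27:{1,3,9,27}  Σf=1+3+9+27=40
[q^30] f(1)=1,f(2)=2,f(3)=3,f(5)=5,f(6)=6,f(10)=10,f(15)=15,f(30)=30 ⇒ 72
n=37: 1·37 37·1  f→[1+37]=38
n=40: 1·40 2·20 4·10 5·8 8·5 10·4 20·2 40·1  f→[1+2+4+5+8+10+20+40]=90
d|45:{45,15,9,5,3,1}  Σf=45+15+9+5+3+1=78

39, 40, 72, 38, 90, 78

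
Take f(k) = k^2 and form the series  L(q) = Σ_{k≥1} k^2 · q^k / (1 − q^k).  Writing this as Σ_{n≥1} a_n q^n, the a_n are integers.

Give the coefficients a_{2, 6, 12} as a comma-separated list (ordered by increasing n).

5, 50, 210

q^2  k|2↦f(k): 1:1 2:4  a_2=5
q^6  k|6↦f(k): 1:1 2:4 3:9 6:36  a_6=50
[q^12] f(1)=1,f(2)=4,f(3)=9,f(4)=16,f(6)=36,f(12)=144 ⇒ 210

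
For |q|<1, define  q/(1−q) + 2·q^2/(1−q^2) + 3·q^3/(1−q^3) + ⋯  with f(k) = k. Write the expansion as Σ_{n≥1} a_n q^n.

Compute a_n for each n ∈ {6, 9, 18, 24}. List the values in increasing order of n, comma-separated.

[q^6] f(6)=6,f(3)=3,f(2)=2,f(1)=1 ⇒ 12
q^9  k|9↦f(k): 9:9 3:3 1:1  a_9=13
d|18:{1,2,3,6,9,18}  Σf=1+2+3+6+9+18=39
d|24:{24,12,8,6,4,3,2,1}  Σf=24+12+8+6+4+3+2+1=60

12, 13, 39, 60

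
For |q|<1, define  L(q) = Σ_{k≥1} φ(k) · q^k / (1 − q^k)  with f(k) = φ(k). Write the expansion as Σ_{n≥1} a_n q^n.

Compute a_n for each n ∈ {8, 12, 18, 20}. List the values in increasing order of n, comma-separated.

d|8:{8,4,2,1}  Σφ=4+2+1+1=8
d|12:{1,2,3,4,6,12}  Σφ=1+1+2+2+2+4=12
q^18  k|18↦φ(k): 1:1 2:1 3:2 6:2 9:6 18:6  a_18=18
n=20: 1·20 2·10 4·5 5·4 10·2 20·1  φ→[1+1+2+4+4+8]=20

8, 12, 18, 20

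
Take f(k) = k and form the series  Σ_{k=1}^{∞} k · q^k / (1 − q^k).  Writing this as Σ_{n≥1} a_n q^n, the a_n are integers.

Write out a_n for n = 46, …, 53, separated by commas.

n=46: 46·1 23·2 2·23 1·46  f→[46+23+2+1]=72
[q^47] f(47)=47,f(1)=1 ⇒ 48
d|48:{1,2,3,4,6,8,12,16,24,48}  Σf=1+2+3+4+6+8+12+16+24+48=124
q^49  k|49↦f(k): 49:49 7:7 1:1  a_49=57
[q^50] f(1)=1,f(2)=2,f(5)=5,f(10)=10,f(25)=25,f(50)=50 ⇒ 93
n=51: 51·1 17·3 3·17 1·51  f→[51+17+3+1]=72
d|52:{52,26,13,4,2,1}  Σf=52+26+13+4+2+1=98
n=53: 53·1 1·53  f→[53+1]=54

72, 48, 124, 57, 93, 72, 98, 54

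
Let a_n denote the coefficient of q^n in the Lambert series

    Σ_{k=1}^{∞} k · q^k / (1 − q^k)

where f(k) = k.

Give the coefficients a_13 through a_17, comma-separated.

n=13: 1·13 13·1  f→[1+13]=14
n=14: 14·1 7·2 2·7 1·14  f→[14+7+2+1]=24
d|15:{1,3,5,15}  Σf=1+3+5+15=24
d|16:{16,8,4,2,1}  Σf=16+8+4+2+1=31
[q^17] f(17)=17,f(1)=1 ⇒ 18

14, 24, 24, 31, 18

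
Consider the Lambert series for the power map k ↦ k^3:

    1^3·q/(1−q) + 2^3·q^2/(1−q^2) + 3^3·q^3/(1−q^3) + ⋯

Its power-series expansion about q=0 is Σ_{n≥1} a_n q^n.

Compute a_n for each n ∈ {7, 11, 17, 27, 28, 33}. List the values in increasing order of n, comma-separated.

344, 1332, 4914, 20440, 25112, 37296

q^7  k|7↦f(k): 1:1 7:343  a_7=344
[q^11] f(11)=1331,f(1)=1 ⇒ 1332
d|17:{17,1}  Σf=4913+1=4914
d|27:{1,3,9,27}  Σf=1+27+729+19683=20440
n=28: 1·28 2·14 4·7 7·4 14·2 28·1  f→[1+8+64+343+2744+21952]=25112
q^33  k|33↦f(k): 1:1 3:27 11:1331 33:35937  a_33=37296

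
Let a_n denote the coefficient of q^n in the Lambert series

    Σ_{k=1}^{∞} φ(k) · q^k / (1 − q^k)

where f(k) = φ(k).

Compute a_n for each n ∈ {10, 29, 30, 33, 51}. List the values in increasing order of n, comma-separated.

q^10  k|10↦φ(k): 10:4 5:4 2:1 1:1  a_10=10
d|29:{1,29}  Σφ=1+28=29
n=30: 1·30 2·15 3·10 5·6 6·5 10·3 15·2 30·1  φ→[1+1+2+4+2+4+8+8]=30
q^33  k|33↦φ(k): 1:1 3:2 11:10 33:20  a_33=33
d|51:{51,17,3,1}  Σφ=32+16+2+1=51

10, 29, 30, 33, 51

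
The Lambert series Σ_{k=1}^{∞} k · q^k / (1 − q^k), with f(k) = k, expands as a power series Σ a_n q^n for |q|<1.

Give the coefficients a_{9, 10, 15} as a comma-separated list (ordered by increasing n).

13, 18, 24

[q^9] f(9)=9,f(3)=3,f(1)=1 ⇒ 13
d|10:{10,5,2,1}  Σf=10+5+2+1=18
q^15  k|15↦f(k): 1:1 3:3 5:5 15:15  a_15=24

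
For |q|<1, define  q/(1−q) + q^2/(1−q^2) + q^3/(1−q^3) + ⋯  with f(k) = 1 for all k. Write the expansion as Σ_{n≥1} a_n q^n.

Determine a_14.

[q^14] f(14)=1,f(7)=1,f(2)=1,f(1)=1 ⇒ 4

a_14 = 4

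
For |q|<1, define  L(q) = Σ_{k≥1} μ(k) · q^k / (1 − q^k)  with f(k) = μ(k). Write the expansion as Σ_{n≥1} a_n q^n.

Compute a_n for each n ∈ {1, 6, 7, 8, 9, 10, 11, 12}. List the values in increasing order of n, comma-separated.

1, 0, 0, 0, 0, 0, 0, 0

q^1  k|1↦μ(k): 1:1  a_1=1
n=6: 1·6 2·3 3·2 6·1  μ→[1+(-1)+(-1)+1]=0
n=7: 7·1 1·7  μ→[(-1)+1]=0
n=8: 1·8 2·4 4·2 8·1  μ→[1+(-1)+0+0]=0
n=9: 9·1 3·3 1·9  μ→[0+(-1)+1]=0
q^10  k|10↦μ(k): 10:1 5:-1 2:-1 1:1  a_10=0
d|11:{11,1}  Σμ=(-1)+1=0
[q^12] μ(12)=0,μ(6)=1,μ(4)=0,μ(3)=-1,μ(2)=-1,μ(1)=1 ⇒ 0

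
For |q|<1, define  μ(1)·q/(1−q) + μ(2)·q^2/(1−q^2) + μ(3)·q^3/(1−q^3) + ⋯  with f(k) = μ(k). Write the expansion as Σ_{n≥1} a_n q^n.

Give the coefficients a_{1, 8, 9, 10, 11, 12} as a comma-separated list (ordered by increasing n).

1, 0, 0, 0, 0, 0

[q^1] μ(1)=1 ⇒ 1
d|8:{8,4,2,1}  Σμ=0+0+(-1)+1=0
n=9: 9·1 3·3 1·9  μ→[0+(-1)+1]=0
n=10: 10·1 5·2 2·5 1·10  μ→[1+(-1)+(-1)+1]=0
n=11: 11·1 1·11  μ→[(-1)+1]=0
d|12:{1,2,3,4,6,12}  Σμ=1+(-1)+(-1)+0+1+0=0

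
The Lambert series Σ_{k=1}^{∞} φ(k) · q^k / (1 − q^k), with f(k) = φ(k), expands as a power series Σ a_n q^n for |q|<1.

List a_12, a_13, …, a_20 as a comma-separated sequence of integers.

n=12: 12·1 6·2 4·3 3·4 2·6 1·12  φ→[4+2+2+2+1+1]=12
q^13  k|13↦φ(k): 13:12 1:1  a_13=13
n=14: 14·1 7·2 2·7 1·14  φ→[6+6+1+1]=14
d|15:{1,3,5,15}  Σφ=1+2+4+8=15
d|16:{1,2,4,8,16}  Σφ=1+1+2+4+8=16
q^17  k|17↦φ(k): 1:1 17:16  a_17=17
q^18  k|18↦φ(k): 18:6 9:6 6:2 3:2 2:1 1:1  a_18=18
[q^19] φ(19)=18,φ(1)=1 ⇒ 19
n=20: 1·20 2·10 4·5 5·4 10·2 20·1  φ→[1+1+2+4+4+8]=20

12, 13, 14, 15, 16, 17, 18, 19, 20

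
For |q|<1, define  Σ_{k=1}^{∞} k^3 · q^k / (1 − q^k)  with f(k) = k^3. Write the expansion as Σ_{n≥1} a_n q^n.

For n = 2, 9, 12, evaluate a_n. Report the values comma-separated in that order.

q^2  k|2↦f(k): 2:8 1:1  a_2=9
q^9  k|9↦f(k): 9:729 3:27 1:1  a_9=757
d|12:{1,2,3,4,6,12}  Σf=1+8+27+64+216+1728=2044

9, 757, 2044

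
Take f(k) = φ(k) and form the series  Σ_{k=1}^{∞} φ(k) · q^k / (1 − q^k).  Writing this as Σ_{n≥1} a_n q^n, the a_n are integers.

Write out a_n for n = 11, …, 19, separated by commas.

n=11: 1·11 11·1  φ→[1+10]=11
d|12:{12,6,4,3,2,1}  Σφ=4+2+2+2+1+1=12
n=13: 1·13 13·1  φ→[1+12]=13
n=14: 14·1 7·2 2·7 1·14  φ→[6+6+1+1]=14
d|15:{1,3,5,15}  Σφ=1+2+4+8=15
d|16:{16,8,4,2,1}  Σφ=8+4+2+1+1=16
q^17  k|17↦φ(k): 1:1 17:16  a_17=17
n=18: 1·18 2·9 3·6 6·3 9·2 18·1  φ→[1+1+2+2+6+6]=18
n=19: 19·1 1·19  φ→[18+1]=19

11, 12, 13, 14, 15, 16, 17, 18, 19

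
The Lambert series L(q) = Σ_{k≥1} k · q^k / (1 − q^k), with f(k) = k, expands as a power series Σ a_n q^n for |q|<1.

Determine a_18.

a_18 = 39

q^18  k|18↦f(k): 18:18 9:9 6:6 3:3 2:2 1:1  a_18=39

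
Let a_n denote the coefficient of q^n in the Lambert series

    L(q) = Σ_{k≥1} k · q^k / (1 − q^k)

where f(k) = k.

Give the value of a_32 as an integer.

a_32 = 63

q^32  k|32↦f(k): 1:1 2:2 4:4 8:8 16:16 32:32  a_32=63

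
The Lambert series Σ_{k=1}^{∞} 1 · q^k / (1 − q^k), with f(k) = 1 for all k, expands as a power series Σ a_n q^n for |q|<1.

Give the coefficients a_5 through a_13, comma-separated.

n=5: 5·1 1·5  f→[1+1]=2
q^6  k|6↦f(k): 1:1 2:1 3:1 6:1  a_6=4
q^7  k|7↦f(k): 7:1 1:1  a_7=2
q^8  k|8↦f(k): 1:1 2:1 4:1 8:1  a_8=4
q^9  k|9↦f(k): 1:1 3:1 9:1  a_9=3
d|10:{10,5,2,1}  Σf=1+1+1+1=4
d|11:{11,1}  Σf=1+1=2
q^12  k|12↦f(k): 1:1 2:1 3:1 4:1 6:1 12:1  a_12=6
n=13: 1·13 13·1  f→[1+1]=2

2, 4, 2, 4, 3, 4, 2, 6, 2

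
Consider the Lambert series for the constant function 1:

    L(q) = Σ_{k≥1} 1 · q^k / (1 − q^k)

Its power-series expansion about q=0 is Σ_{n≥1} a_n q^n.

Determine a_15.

a_15 = 4

q^15  k|15↦f(k): 1:1 3:1 5:1 15:1  a_15=4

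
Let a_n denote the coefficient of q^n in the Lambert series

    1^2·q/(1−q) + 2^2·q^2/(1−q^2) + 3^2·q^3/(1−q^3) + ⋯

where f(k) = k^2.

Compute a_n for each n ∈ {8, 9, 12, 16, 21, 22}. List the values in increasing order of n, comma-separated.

85, 91, 210, 341, 500, 610

n=8: 1·8 2·4 4·2 8·1  f→[1+4+16+64]=85
q^9  k|9↦f(k): 1:1 3:9 9:81  a_9=91
d|12:{1,2,3,4,6,12}  Σf=1+4+9+16+36+144=210
d|16:{1,2,4,8,16}  Σf=1+4+16+64+256=341
[q^21] f(21)=441,f(7)=49,f(3)=9,f(1)=1 ⇒ 500
d|22:{1,2,11,22}  Σf=1+4+121+484=610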